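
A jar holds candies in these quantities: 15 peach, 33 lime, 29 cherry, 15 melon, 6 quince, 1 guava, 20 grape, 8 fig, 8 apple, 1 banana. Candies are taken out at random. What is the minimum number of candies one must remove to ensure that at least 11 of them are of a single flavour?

Pigeonhole: the 10 flavours are the holes; the candies drawn are the pigeons.
To avoid 11 of any one flavour, the worst case takes at most 10 of each flavour, or every candy of a flavour that has fewer than 10.
That gives 10 + 10 + 10 + 10 + 6 + 1 + 10 + 8 + 8 + 1 = 74 candies with no flavour reaching 11.
The next candy forces some flavour to 11, so 74 + 1 = 75.

75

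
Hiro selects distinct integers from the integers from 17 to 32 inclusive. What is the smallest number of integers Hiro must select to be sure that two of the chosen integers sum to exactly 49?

Two chosen integers sum to 49 exactly when both halves of some pair {x, 49−x} with 17 ≤ x ≤ 49−x ≤ 32 are chosen — 8 such pairs.
Every element belongs to one of those pairs, so the worst case picks one from each: 8 integers.
The 9th integer has to be the second member of some pair, so 8 + 1 = 9.

9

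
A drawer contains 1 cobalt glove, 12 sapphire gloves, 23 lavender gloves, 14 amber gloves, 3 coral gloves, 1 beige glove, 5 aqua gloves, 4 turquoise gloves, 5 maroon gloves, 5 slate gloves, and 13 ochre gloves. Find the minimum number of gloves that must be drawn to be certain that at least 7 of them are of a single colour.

49

Pigeonhole: put each drawn glove into a box by colour. The largest draw with every box below 7 takes min(count, 6) from each colour; colours with fewer than 6 contribute all they have.
Σ min(cᵢ, 6) = 1 + 6 + 6 + 6 + 3 + 1 + 5 + 4 + 5 + 5 + 6 = 48.
Draw number 48 + 1 = 49 must push one box to 7.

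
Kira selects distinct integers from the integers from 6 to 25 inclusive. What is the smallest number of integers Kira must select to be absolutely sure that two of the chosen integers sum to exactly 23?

Two chosen integers sum to 23 exactly when both halves of some pair {x, 23−x} with 6 ≤ x ≤ 23−x ≤ 17 are chosen — 6 such pairs.
The remaining 8 elements (those with no distinct partner in range) can never complete a 23-sum, so the worst case takes all of them and one from each pair: 8 + 6 = 14.
The 15th integer has to be the second member of some pair, so 14 + 1 = 15.

15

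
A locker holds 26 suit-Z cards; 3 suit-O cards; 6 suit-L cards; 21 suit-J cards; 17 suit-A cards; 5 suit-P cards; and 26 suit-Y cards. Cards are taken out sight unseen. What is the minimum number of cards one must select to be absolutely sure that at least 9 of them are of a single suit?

An adversary could hand out at most 8 cards per suit (suit-O, suit-L, suit-P run out sooner): 8 + 3 + 6 + 8 + 8 + 5 + 8 = 46 cards and still no suit has 9.
By pigeonhole, one more card lands in a suit already at 8, so 47 draws are enough and 46 are not.

47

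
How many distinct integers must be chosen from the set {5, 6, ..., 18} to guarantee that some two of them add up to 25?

9

Group the elements by complementary pair {x, 25−x}: {7,18}, {8,17}, {9,16}, …, giving 6 two-element pairs and 2 integers whose partner 25−x falls outside [5,18].
By pigeonhole, treating each of those 8 groups as a pigeonhole, one can pick one integer per group — 8 integers — with no two summing to 25.
The 9th integer lands in an occupied pair, forcing a sum of 25.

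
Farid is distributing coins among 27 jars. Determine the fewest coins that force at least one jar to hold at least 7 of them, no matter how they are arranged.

With 162 coins one could put exactly 6 in each of the 27 jars, and no jar would reach 7.
One more coin must land in a jar that already has 6, giving it 7.
So 27 × 6 + 1 = 163 coins are required.

163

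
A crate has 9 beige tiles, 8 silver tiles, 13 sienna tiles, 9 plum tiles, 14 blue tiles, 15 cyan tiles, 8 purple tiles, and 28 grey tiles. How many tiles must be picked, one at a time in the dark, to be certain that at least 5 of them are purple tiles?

In the worst case for collecting purple tiles, every non-purple tile comes out first.
There are 9 + 8 + 13 + 9 + 14 + 15 + 28 = 96 non-purple tiles altogether.
After those, each further tile must be purple, so 96 + 5 = 101 draws guarantee 5 purple tiles.

101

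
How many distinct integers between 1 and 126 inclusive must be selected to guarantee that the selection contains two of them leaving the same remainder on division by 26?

By the pigeonhole principle, the 26 residue classes mod 26 are the pigeonholes.
With 26 integers one could put 1 in each residue class and have no class reach 2.
The 27th integer pushes some class to 2, so 26·1 + 1 = 27.

27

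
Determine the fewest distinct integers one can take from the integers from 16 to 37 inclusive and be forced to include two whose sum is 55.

13

Group the elements by complementary pair {x, 55−x}: {18,37}, {19,36}, {20,35}, …, giving 10 two-element pairs and 2 integers whose partner 55−x falls outside [16,37].
Pigeonhole: treating each of those 12 groups as a pigeonhole, one can pick one integer per group — 12 integers — with no two summing to 55.
The 13th integer lands in an occupied pair, forcing a sum of 55.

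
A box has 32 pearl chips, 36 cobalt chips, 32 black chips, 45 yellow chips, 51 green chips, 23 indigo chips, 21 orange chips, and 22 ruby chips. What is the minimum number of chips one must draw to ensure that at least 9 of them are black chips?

In the worst case for collecting black chips, every non-black chip comes out first.
There are 32 + 36 + 45 + 51 + 23 + 21 + 22 = 230 non-black chips altogether.
After those, each further chip must be black, so 230 + 9 = 239 draws guarantee 9 black chips.

239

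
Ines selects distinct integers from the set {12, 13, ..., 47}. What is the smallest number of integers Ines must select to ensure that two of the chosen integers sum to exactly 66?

23

Two chosen integers sum to 66 exactly when both halves of some pair {x, 66−x} with 19 ≤ x ≤ 66−x ≤ 47 are chosen — 14 such pairs.
The remaining 8 elements (those with no distinct partner in range) can never complete a 66-sum, so the worst case takes all of them and one from each pair: 8 + 14 = 22.
Pigeonhole: the 23rd integer has to be the second member of some pair, so 22 + 1 = 23.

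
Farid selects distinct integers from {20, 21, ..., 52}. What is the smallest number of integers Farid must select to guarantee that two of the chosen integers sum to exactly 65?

Two chosen integers sum to 65 exactly when both halves of some pair {x, 65−x} with 20 ≤ x ≤ 65−x ≤ 45 are chosen — 13 such pairs.
The remaining 7 elements (those with no distinct partner in range) can never complete a 65-sum, so the worst case takes all of them and one from each pair: 7 + 13 = 20.
Pigeonhole: the 21st integer has to be the second member of some pair, so 20 + 1 = 21.

21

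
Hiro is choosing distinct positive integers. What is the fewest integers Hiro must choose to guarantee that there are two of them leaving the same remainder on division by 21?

By the pigeonhole principle, the 21 residue classes mod 21 are the pigeonholes.
With 21 integers one could put 1 in each residue class and have no class reach 2.
The 22nd integer pushes some class to 2, so 21·1 + 1 = 22.

22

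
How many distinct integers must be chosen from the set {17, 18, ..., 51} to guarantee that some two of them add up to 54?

A set avoiding the sum 54 can contain at most one of each pair {x, 54−x}, plus the 15 elements whose complement lies outside the range or equal to its own complement.
The integers 27, …, 51 (25 of them) are such a set: any two sum to at least 27+28 = 55 > 54.
By the pigeonhole principle, any 26th integer completes one of the 10 pairs, so 26 choices force a sum of 54.

26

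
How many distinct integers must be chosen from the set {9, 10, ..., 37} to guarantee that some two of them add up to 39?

19

A set avoiding the sum 39 can contain at most one of each pair {x, 39−x}, plus the 7 elements whose complement lies outside the range.
The integers 20, …, 37 (18 of them) are such a set: any two sum to at least 20+21 = 41 > 39.
Any 19th integer completes one of the 11 pairs, so 19 choices force a sum of 39.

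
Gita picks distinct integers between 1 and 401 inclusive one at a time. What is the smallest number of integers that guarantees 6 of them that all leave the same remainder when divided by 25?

126

The 25 residue classes mod 25 are the pigeonholes.
With 125 integers one could put 5 in each residue class and have no class reach 6.
The 126th integer pushes some class to 6, so 25·5 + 1 = 126.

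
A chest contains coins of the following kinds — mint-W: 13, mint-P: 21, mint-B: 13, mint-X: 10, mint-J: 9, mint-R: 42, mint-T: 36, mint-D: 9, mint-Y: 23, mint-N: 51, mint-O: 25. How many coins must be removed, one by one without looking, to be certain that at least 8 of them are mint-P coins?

239

In the worst case for collecting mint-P coins, every non-mint-P coin comes out first.
There are 13 + 13 + 10 + 9 + 42 + 36 + 9 + 23 + 51 + 25 = 231 non-mint-P coins altogether.
After those, each further coin must be mint-P, so 231 + 8 = 239 draws guarantee 8 mint-P coins.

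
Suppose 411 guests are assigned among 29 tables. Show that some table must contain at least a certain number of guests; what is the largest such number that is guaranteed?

15

The 29 tables are the holes and the 411 guests are the pigeons.
If every table held at most 14 guests, the total would be at most 29 × 14 = 406, which is less than 411.
So some table holds at least ⌈411/29⌉ = 15 guests.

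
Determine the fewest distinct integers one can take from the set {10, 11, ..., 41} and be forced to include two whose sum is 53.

18

Two chosen integers sum to 53 exactly when both halves of some pair {x, 53−x} with 12 ≤ x ≤ 53−x ≤ 41 are chosen — 15 such pairs.
The remaining 2 elements (those with no distinct partner in range) can never complete a 53-sum, so the worst case takes all of them and one from each pair: 2 + 15 = 17.
Pigeonhole: the 18th integer has to be the second member of some pair, so 17 + 1 = 18.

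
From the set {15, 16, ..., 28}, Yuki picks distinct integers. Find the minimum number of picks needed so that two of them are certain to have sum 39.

Two chosen integers sum to 39 exactly when both halves of some pair {x, 39−x} with 15 ≤ x ≤ 39−x ≤ 24 are chosen — 5 such pairs.
The remaining 4 elements (those with no distinct partner in range) can never complete a 39-sum, so the worst case takes all of them and one from each pair: 4 + 5 = 9.
By the pigeonhole principle, the 10th integer has to be the second member of some pair, so 9 + 1 = 10.

10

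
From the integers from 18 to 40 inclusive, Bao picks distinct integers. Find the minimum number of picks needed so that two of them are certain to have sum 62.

15

Two chosen integers sum to 62 exactly when both halves of some pair {x, 62−x} with 22 ≤ x ≤ 62−x ≤ 40 are chosen — 9 such pairs.
The remaining 5 elements (those with no distinct partner in range) can never complete a 62-sum, so the worst case takes all of them and one from each pair: 5 + 9 = 14.
By pigeonhole, the 15th integer has to be the second member of some pair, so 14 + 1 = 15.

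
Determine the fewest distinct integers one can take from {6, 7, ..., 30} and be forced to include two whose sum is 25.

19

Two chosen integers sum to 25 exactly when both halves of some pair {x, 25−x} with 6 ≤ x ≤ 25−x ≤ 19 are chosen — 7 such pairs.
The remaining 11 elements (those with no distinct partner in range) can never complete a 25-sum, so the worst case takes all of them and one from each pair: 11 + 7 = 18.
By the pigeonhole principle, the 19th integer has to be the second member of some pair, so 18 + 1 = 19.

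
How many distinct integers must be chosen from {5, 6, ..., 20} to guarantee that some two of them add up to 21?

Two chosen integers sum to 21 exactly when both halves of some pair {x, 21−x} with 5 ≤ x ≤ 21−x ≤ 16 are chosen — 6 such pairs.
The remaining 4 elements (those with no distinct partner in range) can never complete a 21-sum, so the worst case takes all of them and one from each pair: 4 + 6 = 10.
The 11th integer has to be the second member of some pair, so 10 + 1 = 11.

11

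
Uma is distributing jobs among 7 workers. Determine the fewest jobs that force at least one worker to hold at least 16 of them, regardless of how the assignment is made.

106

With 105 jobs one could put exactly 15 in each of the 7 workers, and no worker would reach 16.
Pigeonhole: one more job must land in a worker that already has 15, giving it 16.
So 7 × 15 + 1 = 106 jobs are required.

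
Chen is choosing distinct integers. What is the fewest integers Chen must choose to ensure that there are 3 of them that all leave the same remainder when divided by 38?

By the pigeonhole principle, the 38 residue classes mod 38 are the pigeonholes.
With 76 integers one could put 2 in each residue class and have no class reach 3.
The 77th integer pushes some class to 3, so 38·2 + 1 = 77.

77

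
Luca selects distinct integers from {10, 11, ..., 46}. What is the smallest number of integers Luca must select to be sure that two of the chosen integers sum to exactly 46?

25

A set avoiding the sum 46 can contain at most one of each pair {x, 46−x}, plus the 11 elements whose complement lies outside the range or equal to its own complement.
The integers 23, …, 46 (24 of them) are such a set: any two sum to at least 23+24 = 47 > 46.
By pigeonhole, any 25th integer completes one of the 13 pairs, so 25 choices force a sum of 46.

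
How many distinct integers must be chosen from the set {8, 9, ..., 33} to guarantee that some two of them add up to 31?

Group the elements by complementary pair {x, 31−x}: {8,23}, {9,22}, {10,21}, …, giving 8 two-element pairs and 10 integers whose partner 31−x falls outside [8,33].
By pigeonhole, treating each of those 18 groups as a pigeonhole, one can pick one integer per group — 18 integers — with no two summing to 31.
The 19th integer lands in an occupied pair, forcing a sum of 31.

19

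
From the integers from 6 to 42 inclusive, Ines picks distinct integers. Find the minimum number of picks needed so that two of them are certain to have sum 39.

24

Two chosen integers sum to 39 exactly when both halves of some pair {x, 39−x} with 6 ≤ x ≤ 39−x ≤ 33 are chosen — 14 such pairs.
The remaining 9 elements (those with no distinct partner in range) can never complete a 39-sum, so the worst case takes all of them and one from each pair: 9 + 14 = 23.
By pigeonhole, the 24th integer has to be the second member of some pair, so 23 + 1 = 24.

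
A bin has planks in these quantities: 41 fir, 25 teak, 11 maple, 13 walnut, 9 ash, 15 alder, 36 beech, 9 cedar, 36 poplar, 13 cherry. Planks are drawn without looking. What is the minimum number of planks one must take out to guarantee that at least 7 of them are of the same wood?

61

The 10 woods are the holes; the planks drawn are the pigeons.
To avoid 7 of any one wood, the worst case takes at most 6 of each wood.
That gives 6 + 6 + 6 + 6 + 6 + 6 + 6 + 6 + 6 + 6 = 60 planks with no wood reaching 7.
The next plank forces some wood to 7, so 60 + 1 = 61.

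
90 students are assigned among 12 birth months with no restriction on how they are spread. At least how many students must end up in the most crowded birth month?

8

The 12 birth months are the holes and the 90 students are the pigeons.
If every birth month held at most 7 students, the total would be at most 12 × 7 = 84, which is less than 90.
So some birth month holds at least ⌈90/12⌉ = 8 students.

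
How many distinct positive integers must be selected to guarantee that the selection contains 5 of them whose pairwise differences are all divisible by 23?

Integers whose pairwise differences are multiples of 23 are exactly those sharing a remainder mod 23. The 23 residue classes mod 23 are the pigeonholes.
With 92 integers one could put 4 in each residue class and have no class reach 5.
The 93rd integer pushes some class to 5, so 23·4 + 1 = 93.

93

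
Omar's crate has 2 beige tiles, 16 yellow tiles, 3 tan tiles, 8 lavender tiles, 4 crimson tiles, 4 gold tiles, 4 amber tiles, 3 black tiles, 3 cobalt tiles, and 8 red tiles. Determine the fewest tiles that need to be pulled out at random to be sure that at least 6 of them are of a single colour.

39

An adversary could hand out at most 5 tiles per colour (7 colours run out sooner): 2 + 5 + 3 + 5 + 4 + 4 + 4 + 3 + 3 + 5 = 38 tiles and still no colour has 6.
By pigeonhole, one more tile lands in a colour already at 5, so 39 draws are enough and 38 are not.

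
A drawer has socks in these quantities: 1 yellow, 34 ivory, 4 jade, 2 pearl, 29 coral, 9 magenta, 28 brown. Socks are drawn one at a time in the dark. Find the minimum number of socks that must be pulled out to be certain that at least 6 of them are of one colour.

An adversary could hand out at most 5 socks per colour (yellow, jade, pearl run out sooner): 1 + 5 + 4 + 2 + 5 + 5 + 5 = 27 socks and still no colour has 6.
By pigeonhole, one more sock lands in a colour already at 5, so 28 draws are enough and 27 are not.

28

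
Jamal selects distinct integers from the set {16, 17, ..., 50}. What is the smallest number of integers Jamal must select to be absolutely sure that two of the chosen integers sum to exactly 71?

Two chosen integers sum to 71 exactly when both halves of some pair {x, 71−x} with 21 ≤ x ≤ 71−x ≤ 50 are chosen — 15 such pairs.
The remaining 5 elements (those with no distinct partner in range) can never complete a 71-sum, so the worst case takes all of them and one from each pair: 5 + 15 = 20.
The 21st integer has to be the second member of some pair, so 20 + 1 = 21.

21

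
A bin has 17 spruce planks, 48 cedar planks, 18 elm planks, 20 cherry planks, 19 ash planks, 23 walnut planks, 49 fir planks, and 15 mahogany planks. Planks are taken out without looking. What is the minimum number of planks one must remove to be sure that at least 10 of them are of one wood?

An adversary could hand out at most 9 planks per wood: 9 + 9 + 9 + 9 + 9 + 9 + 9 + 9 = 72 planks and still no wood has 10.
One more plank lands in a wood already at 9, so 73 draws are enough and 72 are not.

73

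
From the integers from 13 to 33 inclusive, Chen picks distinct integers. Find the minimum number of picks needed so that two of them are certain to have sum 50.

14

Group the elements by complementary pair {x, 50−x}: {17,33}, {18,32}, {19,31}, …, giving 8 two-element pairs, the single value 25 (it cannot pair with itself since the integers are distinct), and 4 integers whose partner 50−x falls outside [13,33].
Pigeonhole: treating each of those 13 groups as a pigeonhole, one can pick one integer per group — 13 integers — with no two summing to 50.
The 14th integer lands in an occupied pair, forcing a sum of 50.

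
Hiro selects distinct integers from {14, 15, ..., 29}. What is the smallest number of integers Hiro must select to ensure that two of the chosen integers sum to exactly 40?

A set avoiding the sum 40 can contain at most one of each pair {x, 40−x}, plus the 4 elements whose complement lies outside the range or equal to its own complement.
The integers 20, …, 29 (10 of them) are such a set: any two sum to at least 20+21 = 41 > 40.
Any 11th integer completes one of the 6 pairs, so 11 choices force a sum of 40.

11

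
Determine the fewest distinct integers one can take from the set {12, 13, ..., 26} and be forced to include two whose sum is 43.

11

A set avoiding the sum 43 can contain at most one of each pair {x, 43−x}, plus the 5 elements whose complement lies outside the range.
The integers 12, …, 21 (10 of them) are such a set: any two sum to at least 12+13 = 25 and at most 20+21 = 41 < 43.
Pigeonhole: any 11th integer completes one of the 5 pairs, so 11 choices force a sum of 43.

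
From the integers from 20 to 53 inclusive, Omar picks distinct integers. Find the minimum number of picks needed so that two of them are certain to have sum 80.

22

Group the elements by complementary pair {x, 80−x}: {27,53}, {28,52}, {29,51}, …, giving 13 two-element pairs, the single value 40 (it cannot pair with itself since the integers are distinct), and 7 integers whose partner 80−x falls outside [20,53].
By the pigeonhole principle, treating each of those 21 groups as a pigeonhole, one can pick one integer per group — 21 integers — with no two summing to 80.
The 22nd integer lands in an occupied pair, forcing a sum of 80.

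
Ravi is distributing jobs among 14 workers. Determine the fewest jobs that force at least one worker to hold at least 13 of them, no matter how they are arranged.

169

With 168 jobs one could put exactly 12 in each of the 14 workers, and no worker would reach 13.
Pigeonhole: one more job must land in a worker that already has 12, giving it 13.
So 14 × 12 + 1 = 169 jobs are required.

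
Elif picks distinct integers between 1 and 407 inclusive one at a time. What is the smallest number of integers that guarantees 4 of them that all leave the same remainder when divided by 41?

The 41 residue classes mod 41 are the pigeonholes.
With 123 integers one could put 3 in each residue class and have no class reach 4.
The 124th integer pushes some class to 4, so 41·3 + 1 = 124.

124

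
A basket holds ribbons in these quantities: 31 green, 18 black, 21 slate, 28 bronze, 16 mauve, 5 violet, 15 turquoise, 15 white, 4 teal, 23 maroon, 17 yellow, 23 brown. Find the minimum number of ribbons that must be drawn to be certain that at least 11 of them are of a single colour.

110

An adversary could hand out at most 10 ribbons per colour (violet, teal run out sooner): 10 + 10 + 10 + 10 + 10 + 5 + 10 + 10 + 4 + 10 + 10 + 10 = 109 ribbons and still no colour has 11.
By the pigeonhole principle, one more ribbon lands in a colour already at 10, so 110 draws are enough and 109 are not.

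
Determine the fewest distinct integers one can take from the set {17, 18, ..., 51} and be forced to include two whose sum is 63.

21

A set avoiding the sum 63 can contain at most one of each pair {x, 63−x}, plus the 5 elements whose complement lies outside the range.
The integers 32, …, 51 (20 of them) are such a set: any two sum to at least 32+33 = 65 > 63.
By the pigeonhole principle, any 21st integer completes one of the 15 pairs, so 21 choices force a sum of 63.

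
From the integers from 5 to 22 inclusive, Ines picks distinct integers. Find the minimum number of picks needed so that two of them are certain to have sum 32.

A set avoiding the sum 32 can contain at most one of each pair {x, 32−x}, plus the 6 elements whose complement lies outside the range or equal to its own complement.
The integers 5, …, 16 (12 of them) are such a set: any two sum to at least 5+6 = 11 and at most 15+16 = 31 < 32.
Any 13th integer completes one of the 6 pairs, so 13 choices force a sum of 32.

13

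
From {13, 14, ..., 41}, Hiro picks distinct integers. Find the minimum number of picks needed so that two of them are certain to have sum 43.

Two chosen integers sum to 43 exactly when both halves of some pair {x, 43−x} with 13 ≤ x ≤ 43−x ≤ 30 are chosen — 9 such pairs.
The remaining 11 elements (those with no distinct partner in range) can never complete a 43-sum, so the worst case takes all of them and one from each pair: 11 + 9 = 20.
The 21st integer has to be the second member of some pair, so 20 + 1 = 21.

21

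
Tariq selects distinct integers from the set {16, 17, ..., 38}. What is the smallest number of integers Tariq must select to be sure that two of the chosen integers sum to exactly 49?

Two chosen integers sum to 49 exactly when both halves of some pair {x, 49−x} with 16 ≤ x ≤ 49−x ≤ 33 are chosen — 9 such pairs.
The remaining 5 elements (those with no distinct partner in range) can never complete a 49-sum, so the worst case takes all of them and one from each pair: 5 + 9 = 14.
The 15th integer has to be the second member of some pair, so 14 + 1 = 15.

15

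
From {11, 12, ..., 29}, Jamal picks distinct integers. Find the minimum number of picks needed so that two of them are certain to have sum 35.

Two chosen integers sum to 35 exactly when both halves of some pair {x, 35−x} with 11 ≤ x ≤ 35−x ≤ 24 are chosen — 7 such pairs.
The remaining 5 elements (those with no distinct partner in range) can never complete a 35-sum, so the worst case takes all of them and one from each pair: 5 + 7 = 12.
Pigeonhole: the 13th integer has to be the second member of some pair, so 12 + 1 = 13.

13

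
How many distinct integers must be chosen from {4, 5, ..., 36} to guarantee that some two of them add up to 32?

Two chosen integers sum to 32 exactly when both halves of some pair {x, 32−x} with 4 ≤ x ≤ 32−x ≤ 28 are chosen — 12 such pairs.
The remaining 9 elements (those with no distinct partner in range) can never complete a 32-sum, so the worst case takes all of them and one from each pair: 9 + 12 = 21.
Pigeonhole: the 22nd integer has to be the second member of some pair, so 21 + 1 = 22.

22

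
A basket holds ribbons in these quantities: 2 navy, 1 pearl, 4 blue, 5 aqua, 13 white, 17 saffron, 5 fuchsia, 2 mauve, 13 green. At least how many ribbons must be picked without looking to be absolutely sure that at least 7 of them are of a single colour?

The 9 colours are the holes; the ribbons drawn are the pigeons.
To avoid 7 of any one colour, the worst case takes at most 6 of each colour, or every ribbon of a colour that has fewer than 6.
That gives 2 + 1 + 4 + 5 + 6 + 6 + 5 + 2 + 6 = 37 ribbons with no colour reaching 7.
The next ribbon forces some colour to 7, so 37 + 1 = 38.

38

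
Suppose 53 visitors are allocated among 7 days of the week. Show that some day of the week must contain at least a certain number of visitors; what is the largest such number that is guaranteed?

8

By pigeonhole, the 7 days of the week are the holes and the 53 visitors are the pigeons.
If every day of the week held at most 7 visitors, the total would be at most 7 × 7 = 49, which is less than 53.
So some day of the week holds at least ⌈53/7⌉ = 8 visitors.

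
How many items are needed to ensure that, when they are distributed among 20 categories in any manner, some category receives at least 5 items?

81

With 80 items one could put exactly 4 in each of the 20 categories, and no category would reach 5.
One more item must land in a category that already has 4, giving it 5.
So 20 × 4 + 1 = 81 items are required.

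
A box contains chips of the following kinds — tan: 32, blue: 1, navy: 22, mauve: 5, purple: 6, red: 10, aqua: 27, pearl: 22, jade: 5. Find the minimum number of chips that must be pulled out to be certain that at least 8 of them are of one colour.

53

Put each drawn chip into a box by colour. The largest draw with every box below 8 takes min(count, 7) from each colour; colours with fewer than 7 contribute all they have.
Σ min(cᵢ, 7) = 7 + 1 + 7 + 5 + 6 + 7 + 7 + 7 + 5 = 52.
Draw number 52 + 1 = 53 must push one box to 8.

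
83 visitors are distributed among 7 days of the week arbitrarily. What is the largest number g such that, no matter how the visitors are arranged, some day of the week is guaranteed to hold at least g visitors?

12

By the pigeonhole principle, the 7 days of the week are the holes and the 83 visitors are the pigeons.
If every day of the week held at most 11 visitors, the total would be at most 7 × 11 = 77, which is less than 83.
So some day of the week holds at least ⌈83/7⌉ = 12 visitors.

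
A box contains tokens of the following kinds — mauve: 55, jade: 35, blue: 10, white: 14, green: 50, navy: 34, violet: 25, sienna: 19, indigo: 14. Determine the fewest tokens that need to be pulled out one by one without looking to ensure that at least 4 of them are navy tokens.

In the worst case for collecting navy tokens, every non-navy token comes out first.
There are 55 + 35 + 10 + 14 + 50 + 25 + 19 + 14 = 222 non-navy tokens altogether.
After those, each further token must be navy, so 222 + 4 = 226 draws guarantee 4 navy tokens.

226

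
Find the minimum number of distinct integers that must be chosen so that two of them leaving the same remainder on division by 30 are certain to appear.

31

By the pigeonhole principle, the 30 residue classes mod 30 are the pigeonholes.
With 30 integers one could put 1 in each residue class and have no class reach 2.
The 31st integer pushes some class to 2, so 30·1 + 1 = 31.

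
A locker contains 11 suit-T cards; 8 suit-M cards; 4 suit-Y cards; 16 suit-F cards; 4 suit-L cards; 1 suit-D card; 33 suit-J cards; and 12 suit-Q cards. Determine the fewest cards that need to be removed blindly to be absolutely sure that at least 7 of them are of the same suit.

40

Put each drawn card into a box by suit. The largest draw with every box below 7 takes min(count, 6) from each suit; suits with fewer than 6 contribute all they have.
Σ min(cᵢ, 6) = 6 + 6 + 4 + 6 + 4 + 1 + 6 + 6 = 39.
Draw number 39 + 1 = 40 must push one box to 7.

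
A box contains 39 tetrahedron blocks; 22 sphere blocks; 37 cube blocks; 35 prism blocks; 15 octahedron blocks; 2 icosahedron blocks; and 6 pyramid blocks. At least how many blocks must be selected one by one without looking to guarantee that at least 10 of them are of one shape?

54

The 7 shapes are the holes; the blocks drawn are the pigeons.
To avoid 10 of any one shape, the worst case takes at most 9 of each shape, or every block of a shape that has fewer than 9.
That gives 9 + 9 + 9 + 9 + 9 + 2 + 6 = 53 blocks with no shape reaching 10.
The next block forces some shape to 10, so 53 + 1 = 54.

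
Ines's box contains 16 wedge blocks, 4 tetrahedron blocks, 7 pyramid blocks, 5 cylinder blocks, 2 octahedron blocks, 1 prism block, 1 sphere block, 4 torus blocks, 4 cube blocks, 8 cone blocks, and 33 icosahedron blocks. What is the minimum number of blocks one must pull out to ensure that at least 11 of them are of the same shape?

57

An adversary could hand out at most 10 blocks per shape (9 shapes run out sooner): 10 + 4 + 7 + 5 + 2 + 1 + 1 + 4 + 4 + 8 + 10 = 56 blocks and still no shape has 11.
Pigeonhole: one more block lands in a shape already at 10, so 57 draws are enough and 56 are not.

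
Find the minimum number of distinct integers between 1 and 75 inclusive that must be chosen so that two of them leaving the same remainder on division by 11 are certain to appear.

Pigeonhole: the 11 residue classes mod 11 are the pigeonholes.
With 11 integers one could put 1 in each residue class and have no class reach 2.
The 12th integer pushes some class to 2, so 11·1 + 1 = 12.

12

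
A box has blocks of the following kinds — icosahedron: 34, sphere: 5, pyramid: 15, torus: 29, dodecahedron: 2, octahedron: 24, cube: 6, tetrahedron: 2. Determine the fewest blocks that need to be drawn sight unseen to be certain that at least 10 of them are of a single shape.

52

An adversary could hand out at most 9 blocks per shape (4 shapes run out sooner): 9 + 5 + 9 + 9 + 2 + 9 + 6 + 2 = 51 blocks and still no shape has 10.
By pigeonhole, one more block lands in a shape already at 9, so 52 draws are enough and 51 are not.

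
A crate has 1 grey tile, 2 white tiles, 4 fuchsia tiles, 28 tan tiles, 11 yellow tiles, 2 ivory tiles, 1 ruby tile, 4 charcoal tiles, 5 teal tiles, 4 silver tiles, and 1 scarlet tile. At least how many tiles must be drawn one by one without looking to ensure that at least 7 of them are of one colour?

37

The 11 colours are the holes; the tiles drawn are the pigeons.
To avoid 7 of any one colour, the worst case takes at most 6 of each colour, or every tile of a colour that has fewer than 6.
That gives 1 + 2 + 4 + 6 + 6 + 2 + 1 + 4 + 5 + 4 + 1 = 36 tiles with no colour reaching 7.
The next tile forces some colour to 7, so 36 + 1 = 37.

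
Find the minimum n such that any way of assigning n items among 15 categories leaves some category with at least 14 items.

196

With 195 items one could put exactly 13 in each of the 15 categories, and no category would reach 14.
By pigeonhole, one more item must land in a category that already has 13, giving it 14.
So 15 × 13 + 1 = 196 items are required.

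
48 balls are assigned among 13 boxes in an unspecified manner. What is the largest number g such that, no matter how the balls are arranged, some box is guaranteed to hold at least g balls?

Pigeonhole: the 13 boxes are the holes and the 48 balls are the pigeons.
If every box held at most 3 balls, the total would be at most 13 × 3 = 39, which is less than 48.
So some box holds at least ⌈48/13⌉ = 4 balls.

4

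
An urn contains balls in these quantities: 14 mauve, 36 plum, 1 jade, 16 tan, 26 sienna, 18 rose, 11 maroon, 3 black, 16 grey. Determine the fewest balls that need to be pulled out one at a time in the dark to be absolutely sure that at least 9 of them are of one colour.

By pigeonhole, put each drawn ball into a box by colour. The largest draw with every box below 9 takes min(count, 8) from each colour; colours with fewer than 8 contribute all they have.
Σ min(cᵢ, 8) = 8 + 8 + 1 + 8 + 8 + 8 + 8 + 3 + 8 = 60.
Draw number 60 + 1 = 61 must push one box to 9.

61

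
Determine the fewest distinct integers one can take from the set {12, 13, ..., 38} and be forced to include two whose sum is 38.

Group the elements by complementary pair {x, 38−x}: {12,26}, {13,25}, {14,24}, …, giving 7 two-element pairs; the single value 19 (it cannot pair with itself since the integers are distinct); and 12 integers whose partner 38−x falls outside [12,38].
Treating each of those 20 groups as a pigeonhole, one can pick one integer per group — 20 integers — with no two summing to 38.
The 21st integer lands in an occupied pair, forcing a sum of 38.

21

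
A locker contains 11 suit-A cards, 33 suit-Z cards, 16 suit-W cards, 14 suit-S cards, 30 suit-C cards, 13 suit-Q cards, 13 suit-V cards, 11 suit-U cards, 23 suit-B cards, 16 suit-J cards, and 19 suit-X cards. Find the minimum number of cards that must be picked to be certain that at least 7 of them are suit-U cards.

195

In the worst case for collecting suit-U cards, every non-suit-U card comes out first.
There are 11 + 33 + 16 + 14 + 30 + 13 + 13 + 23 + 16 + 19 = 188 non-suit-U cards altogether.
After those, each further card must be suit-U, so 188 + 7 = 195 draws guarantee 7 suit-U cards.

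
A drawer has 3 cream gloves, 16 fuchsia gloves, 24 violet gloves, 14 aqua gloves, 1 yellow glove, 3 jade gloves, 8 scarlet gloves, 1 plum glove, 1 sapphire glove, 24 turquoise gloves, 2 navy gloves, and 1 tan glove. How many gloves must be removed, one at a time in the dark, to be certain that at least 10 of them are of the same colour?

By pigeonhole, put each drawn glove into a box by colour. The largest draw with every box below 10 takes min(count, 9) from each colour; colours with fewer than 9 contribute all they have.
Σ min(cᵢ, 9) = 3 + 9 + 9 + 9 + 1 + 3 + 8 + 1 + 1 + 9 + 2 + 1 = 56.
Draw number 56 + 1 = 57 must push one box to 10.

57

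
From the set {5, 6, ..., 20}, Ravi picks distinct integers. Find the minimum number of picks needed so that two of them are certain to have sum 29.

Two chosen integers sum to 29 exactly when both halves of some pair {x, 29−x} with 9 ≤ x ≤ 29−x ≤ 20 are chosen — 6 such pairs.
The remaining 4 elements (those with no distinct partner in range) can never complete a 29-sum, so the worst case takes all of them and one from each pair: 4 + 6 = 10.
By the pigeonhole principle, the 11th integer has to be the second member of some pair, so 10 + 1 = 11.

11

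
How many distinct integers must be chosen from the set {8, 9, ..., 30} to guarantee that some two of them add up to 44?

16

Group the elements by complementary pair {x, 44−x}: {14,30}, {15,29}, {16,28}, …, giving 8 two-element pairs, the single value 22 (it cannot pair with itself since the integers are distinct), and 6 integers whose partner 44−x falls outside [8,30].
Treating each of those 15 groups as a pigeonhole, one can pick one integer per group — 15 integers — with no two summing to 44.
The 16th integer lands in an occupied pair, forcing a sum of 44.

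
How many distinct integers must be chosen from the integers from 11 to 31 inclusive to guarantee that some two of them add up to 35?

15

Two chosen integers sum to 35 exactly when both halves of some pair {x, 35−x} with 11 ≤ x ≤ 35−x ≤ 24 are chosen — 7 such pairs.
The remaining 7 elements (those with no distinct partner in range) can never complete a 35-sum, so the worst case takes all of them and one from each pair: 7 + 7 = 14.
By pigeonhole, the 15th integer has to be the second member of some pair, so 14 + 1 = 15.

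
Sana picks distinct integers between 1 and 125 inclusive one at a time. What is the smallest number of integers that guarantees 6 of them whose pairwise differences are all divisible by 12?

61

Integers whose pairwise differences are multiples of 12 are exactly those sharing a remainder mod 12. By the pigeonhole principle, the 12 residue classes mod 12 are the pigeonholes.
With 60 integers one could put 5 in each residue class and have no class reach 6.
The 61st integer pushes some class to 6, so 12·5 + 1 = 61.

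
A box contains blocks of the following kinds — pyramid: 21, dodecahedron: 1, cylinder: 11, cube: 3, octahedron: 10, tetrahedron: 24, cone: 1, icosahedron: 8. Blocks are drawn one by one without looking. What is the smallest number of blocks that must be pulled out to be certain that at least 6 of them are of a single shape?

31

The 8 shapes are the holes; the blocks drawn are the pigeons.
To avoid 6 of any one shape, the worst case takes at most 5 of each shape, or every block of a shape that has fewer than 5.
That gives 5 + 1 + 5 + 3 + 5 + 5 + 1 + 5 = 30 blocks with no shape reaching 6.
The next block forces some shape to 6, so 30 + 1 = 31.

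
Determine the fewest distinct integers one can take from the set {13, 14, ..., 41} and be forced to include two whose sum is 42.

22

A set avoiding the sum 42 can contain at most one of each pair {x, 42−x}, plus the 13 elements whose complement lies outside the range or equal to its own complement.
The integers 21, …, 41 (21 of them) are such a set: any two sum to at least 21+22 = 43 > 42.
Any 22nd integer completes one of the 8 pairs, so 22 choices force a sum of 42.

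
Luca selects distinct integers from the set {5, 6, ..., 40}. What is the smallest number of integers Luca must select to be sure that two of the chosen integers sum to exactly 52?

A set avoiding the sum 52 can contain at most one of each pair {x, 52−x}, plus the 8 elements whose complement lies outside the range or equal to its own complement.
The integers 5, …, 26 (22 of them) are such a set: any two sum to at least 5+6 = 11 and at most 25+26 = 51 < 52.
Any 23rd integer completes one of the 14 pairs, so 23 choices force a sum of 52.

23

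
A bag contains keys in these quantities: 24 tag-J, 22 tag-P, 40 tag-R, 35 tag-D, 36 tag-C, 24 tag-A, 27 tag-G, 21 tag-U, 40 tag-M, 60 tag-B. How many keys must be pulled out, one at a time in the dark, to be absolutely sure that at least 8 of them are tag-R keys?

In the worst case for collecting tag-R keys, every non-tag-R key comes out first.
There are 24 + 22 + 35 + 36 + 24 + 27 + 21 + 40 + 60 = 289 non-tag-R keys altogether.
After those, each further key must be tag-R, so 289 + 8 = 297 draws guarantee 8 tag-R keys.

297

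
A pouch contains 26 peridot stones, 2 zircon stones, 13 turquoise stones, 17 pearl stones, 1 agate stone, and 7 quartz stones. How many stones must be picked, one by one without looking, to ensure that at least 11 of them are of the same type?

An adversary could hand out at most 10 stones per type (zircon, agate, quartz run out sooner): 10 + 2 + 10 + 10 + 1 + 7 = 40 stones and still no type has 11.
By pigeonhole, one more stone lands in a type already at 10, so 41 draws are enough and 40 are not.

41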